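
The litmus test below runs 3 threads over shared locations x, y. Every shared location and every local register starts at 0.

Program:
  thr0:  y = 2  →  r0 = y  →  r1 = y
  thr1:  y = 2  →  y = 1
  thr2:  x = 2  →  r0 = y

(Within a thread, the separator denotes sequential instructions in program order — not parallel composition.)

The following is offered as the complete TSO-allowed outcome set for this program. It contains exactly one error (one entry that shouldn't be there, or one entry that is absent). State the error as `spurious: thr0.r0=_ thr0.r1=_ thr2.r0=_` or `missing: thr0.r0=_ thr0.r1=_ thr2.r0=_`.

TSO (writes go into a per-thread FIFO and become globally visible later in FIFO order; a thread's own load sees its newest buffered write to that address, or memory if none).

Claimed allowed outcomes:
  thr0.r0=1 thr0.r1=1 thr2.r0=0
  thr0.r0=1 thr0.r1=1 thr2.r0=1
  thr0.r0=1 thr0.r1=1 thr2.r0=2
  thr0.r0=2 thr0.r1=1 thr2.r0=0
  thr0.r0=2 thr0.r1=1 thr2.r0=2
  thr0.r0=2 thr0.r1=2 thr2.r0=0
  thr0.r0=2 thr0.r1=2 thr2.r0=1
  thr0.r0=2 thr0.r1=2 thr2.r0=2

missing: thr0.r0=2 thr0.r1=1 thr2.r0=1

outcome vector order: (thr0.r0,thr0.r1,thr2.r0)
TSO (9): 110 111 112 210 211 212 220 221 222
TSO∖claimed = {211}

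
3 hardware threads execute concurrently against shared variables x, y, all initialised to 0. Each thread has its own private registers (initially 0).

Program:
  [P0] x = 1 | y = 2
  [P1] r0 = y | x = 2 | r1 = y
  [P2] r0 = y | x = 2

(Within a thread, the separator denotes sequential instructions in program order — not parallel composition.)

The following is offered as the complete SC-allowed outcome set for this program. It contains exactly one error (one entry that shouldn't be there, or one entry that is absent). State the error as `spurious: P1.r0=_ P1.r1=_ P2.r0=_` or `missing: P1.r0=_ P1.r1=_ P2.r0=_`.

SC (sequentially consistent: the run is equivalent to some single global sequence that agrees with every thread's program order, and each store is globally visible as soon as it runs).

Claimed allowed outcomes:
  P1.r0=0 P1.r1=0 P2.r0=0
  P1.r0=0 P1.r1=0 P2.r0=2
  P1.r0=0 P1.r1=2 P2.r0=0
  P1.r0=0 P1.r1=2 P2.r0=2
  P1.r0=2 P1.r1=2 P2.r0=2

outcome vector order: (P1.r0,P1.r1,P2.r0)
SC: 6 outcomes — {0/0/0; 0/0/2; 0/2/0; 0/2/2; 2/2/0; 2/2/2}
SC∖claimed = {2/2/0}

missing: P1.r0=2 P1.r1=2 P2.r0=0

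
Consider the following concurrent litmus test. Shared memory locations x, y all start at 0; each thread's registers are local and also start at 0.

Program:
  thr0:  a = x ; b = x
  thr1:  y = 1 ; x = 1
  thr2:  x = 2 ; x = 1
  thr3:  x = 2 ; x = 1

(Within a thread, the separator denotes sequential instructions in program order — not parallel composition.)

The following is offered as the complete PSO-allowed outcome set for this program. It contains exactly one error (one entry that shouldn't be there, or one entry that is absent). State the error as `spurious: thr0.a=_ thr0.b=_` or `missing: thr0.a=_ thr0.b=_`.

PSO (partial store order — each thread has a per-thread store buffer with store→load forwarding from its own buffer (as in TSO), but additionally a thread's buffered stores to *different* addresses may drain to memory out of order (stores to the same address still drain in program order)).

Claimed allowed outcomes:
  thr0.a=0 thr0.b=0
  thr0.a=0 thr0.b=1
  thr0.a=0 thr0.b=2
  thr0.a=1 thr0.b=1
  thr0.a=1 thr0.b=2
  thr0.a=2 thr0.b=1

outcome vector order: (thr0.a,thr0.b)
[PSO] allowed = {(0,0) (0,1) (0,2) (1,1) (1,2) (2,1) (2,2)}
PSO∖claimed = {(2,2)}

missing: thr0.a=2 thr0.b=2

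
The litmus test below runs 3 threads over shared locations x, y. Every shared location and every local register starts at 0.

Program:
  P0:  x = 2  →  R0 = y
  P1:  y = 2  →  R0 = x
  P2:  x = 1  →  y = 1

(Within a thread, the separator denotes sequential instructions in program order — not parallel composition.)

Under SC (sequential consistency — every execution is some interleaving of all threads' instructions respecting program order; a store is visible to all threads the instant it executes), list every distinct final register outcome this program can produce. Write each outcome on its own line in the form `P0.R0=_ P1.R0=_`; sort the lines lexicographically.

P0.R0=0 P1.R0=1
P0.R0=0 P1.R0=2
P0.R0=1 P1.R0=0
P0.R0=1 P1.R0=1
P0.R0=1 P1.R0=2
P0.R0=2 P1.R0=0
P0.R0=2 P1.R0=1
P0.R0=2 P1.R0=2

outcome vector order: (P0.R0,P1.R0)
|SC outcomes| = 8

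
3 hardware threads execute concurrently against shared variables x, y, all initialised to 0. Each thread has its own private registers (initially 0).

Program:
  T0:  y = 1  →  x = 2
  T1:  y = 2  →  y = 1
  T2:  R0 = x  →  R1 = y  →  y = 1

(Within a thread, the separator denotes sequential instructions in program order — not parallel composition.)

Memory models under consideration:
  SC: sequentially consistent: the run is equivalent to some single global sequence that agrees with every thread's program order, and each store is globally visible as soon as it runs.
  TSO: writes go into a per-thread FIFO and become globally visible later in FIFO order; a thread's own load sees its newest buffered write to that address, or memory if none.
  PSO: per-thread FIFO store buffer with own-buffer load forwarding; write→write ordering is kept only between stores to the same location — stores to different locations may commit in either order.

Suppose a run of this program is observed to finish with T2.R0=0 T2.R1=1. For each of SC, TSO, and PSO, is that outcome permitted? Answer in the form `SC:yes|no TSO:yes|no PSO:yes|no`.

outcome vector order: (T2.R0,T2.R1)
[SC] allowed = {00 01 02 21 22}
[TSO] allowed = {00 01 02 21 22}
[PSO] allowed = {00 01 02 20 21 22}
target 01 ∈ {SC,TSO,PSO}

SC:yes TSO:yes PSO:yes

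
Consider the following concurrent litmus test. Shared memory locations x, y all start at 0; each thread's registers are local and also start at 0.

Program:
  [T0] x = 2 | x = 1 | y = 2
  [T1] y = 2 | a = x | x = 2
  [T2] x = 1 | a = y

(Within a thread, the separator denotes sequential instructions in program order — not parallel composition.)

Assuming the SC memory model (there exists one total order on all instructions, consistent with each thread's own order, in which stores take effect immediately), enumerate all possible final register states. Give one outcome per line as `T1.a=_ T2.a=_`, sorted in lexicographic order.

outcome vector order: (T1.a,T2.a)
|SC outcomes| = 5

T1.a=0 T2.a=2
T1.a=1 T2.a=0
T1.a=1 T2.a=2
T1.a=2 T2.a=0
T1.a=2 T2.a=2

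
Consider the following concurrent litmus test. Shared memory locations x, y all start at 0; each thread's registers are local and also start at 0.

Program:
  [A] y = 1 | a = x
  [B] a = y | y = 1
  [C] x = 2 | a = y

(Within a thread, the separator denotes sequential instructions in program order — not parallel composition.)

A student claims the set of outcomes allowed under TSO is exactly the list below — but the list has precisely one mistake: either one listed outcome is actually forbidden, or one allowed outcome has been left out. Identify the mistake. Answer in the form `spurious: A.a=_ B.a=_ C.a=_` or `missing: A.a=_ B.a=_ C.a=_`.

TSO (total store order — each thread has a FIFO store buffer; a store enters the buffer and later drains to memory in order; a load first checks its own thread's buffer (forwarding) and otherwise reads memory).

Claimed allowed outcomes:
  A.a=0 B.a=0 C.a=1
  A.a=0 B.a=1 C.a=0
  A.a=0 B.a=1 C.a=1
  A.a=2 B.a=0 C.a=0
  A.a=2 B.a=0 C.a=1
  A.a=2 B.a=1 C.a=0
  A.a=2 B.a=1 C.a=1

missing: A.a=0 B.a=0 C.a=0

outcome vector order: (A.a,B.a,C.a)
under TSO → 0/0/0 0/0/1 0/1/0 0/1/1 2/0/0 2/0/1 2/1/0 2/1/1
TSO∖claimed = {0/0/0}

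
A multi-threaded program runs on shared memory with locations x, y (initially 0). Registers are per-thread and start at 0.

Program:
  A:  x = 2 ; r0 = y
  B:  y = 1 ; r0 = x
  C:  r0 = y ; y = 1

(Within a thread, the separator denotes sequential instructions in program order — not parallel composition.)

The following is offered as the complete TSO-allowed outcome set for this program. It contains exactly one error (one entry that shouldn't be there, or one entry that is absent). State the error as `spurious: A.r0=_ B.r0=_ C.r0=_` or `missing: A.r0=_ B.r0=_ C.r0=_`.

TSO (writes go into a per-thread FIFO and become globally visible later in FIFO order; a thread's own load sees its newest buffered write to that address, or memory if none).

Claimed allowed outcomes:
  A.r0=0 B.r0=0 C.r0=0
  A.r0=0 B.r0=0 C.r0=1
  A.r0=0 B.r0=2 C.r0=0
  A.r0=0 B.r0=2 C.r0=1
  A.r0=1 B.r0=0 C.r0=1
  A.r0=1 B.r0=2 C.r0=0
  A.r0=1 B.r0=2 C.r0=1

missing: A.r0=1 B.r0=0 C.r0=0

outcome vector order: (A.r0,B.r0,C.r0)
under TSO → 0/0/0 0/0/1 0/2/0 0/2/1 1/0/0 1/0/1 1/2/0 1/2/1
TSO∖claimed = {1/0/0}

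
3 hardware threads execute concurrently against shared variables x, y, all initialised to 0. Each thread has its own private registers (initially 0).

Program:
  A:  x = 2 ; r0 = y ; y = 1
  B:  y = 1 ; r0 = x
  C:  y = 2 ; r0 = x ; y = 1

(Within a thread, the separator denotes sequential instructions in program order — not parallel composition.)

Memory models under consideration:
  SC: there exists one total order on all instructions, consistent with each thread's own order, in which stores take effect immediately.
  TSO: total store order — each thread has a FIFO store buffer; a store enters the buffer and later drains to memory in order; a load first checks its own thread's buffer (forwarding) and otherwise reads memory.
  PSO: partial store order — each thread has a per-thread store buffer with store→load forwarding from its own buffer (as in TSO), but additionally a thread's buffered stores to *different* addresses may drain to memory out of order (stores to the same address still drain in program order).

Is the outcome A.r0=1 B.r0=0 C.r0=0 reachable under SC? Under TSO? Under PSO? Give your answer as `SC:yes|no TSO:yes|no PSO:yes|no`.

outcome vector order: (A.r0,B.r0,C.r0)
[SC] allowed = {<0 2 2>; <1 0 0>; <1 0 2>; <1 2 0>; <1 2 2>; <2 0 0>; <2 0 2>; <2 2 0>; <2 2 2>}
[TSO] allowed = {<0 0 0>; <0 0 2>; <0 2 0>; <0 2 2>; <1 0 0>; <1 0 2>; <1 2 0>; <1 2 2>; <2 0 0>; <2 0 2>; <2 2 0>; <2 2 2>}
[PSO] allowed = {<0 0 0>; <0 0 2>; <0 2 0>; <0 2 2>; <1 0 0>; <1 0 2>; <1 2 0>; <1 2 2>; <2 0 0>; <2 0 2>; <2 2 0>; <2 2 2>}
target <1 0 0> ∈ {SC,TSO,PSO}

SC:yes TSO:yes PSO:yes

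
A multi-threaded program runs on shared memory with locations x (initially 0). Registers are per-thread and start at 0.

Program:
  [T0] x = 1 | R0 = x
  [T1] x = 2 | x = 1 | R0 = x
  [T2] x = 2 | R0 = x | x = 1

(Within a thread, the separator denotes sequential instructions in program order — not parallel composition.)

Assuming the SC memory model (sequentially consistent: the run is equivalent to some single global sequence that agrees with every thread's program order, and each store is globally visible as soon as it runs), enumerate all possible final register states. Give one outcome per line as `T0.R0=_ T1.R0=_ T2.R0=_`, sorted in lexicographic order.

outcome vector order: (T0.R0,T1.R0,T2.R0)
|SC outcomes| = 7

T0.R0=1 T1.R0=1 T2.R0=1
T0.R0=1 T1.R0=1 T2.R0=2
T0.R0=1 T1.R0=2 T2.R0=1
T0.R0=1 T1.R0=2 T2.R0=2
T0.R0=2 T1.R0=1 T2.R0=1
T0.R0=2 T1.R0=1 T2.R0=2
T0.R0=2 T1.R0=2 T2.R0=2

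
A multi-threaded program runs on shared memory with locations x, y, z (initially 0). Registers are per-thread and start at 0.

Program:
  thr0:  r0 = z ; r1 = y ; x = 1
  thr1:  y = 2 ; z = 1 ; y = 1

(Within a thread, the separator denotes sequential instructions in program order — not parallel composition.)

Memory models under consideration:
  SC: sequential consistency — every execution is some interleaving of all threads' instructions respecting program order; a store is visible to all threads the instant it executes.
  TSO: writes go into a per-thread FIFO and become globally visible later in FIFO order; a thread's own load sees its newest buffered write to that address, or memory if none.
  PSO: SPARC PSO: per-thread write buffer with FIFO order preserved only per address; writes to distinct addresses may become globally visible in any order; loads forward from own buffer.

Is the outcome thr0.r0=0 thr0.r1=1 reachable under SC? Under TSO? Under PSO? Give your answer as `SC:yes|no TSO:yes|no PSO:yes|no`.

outcome vector order: (thr0.r0,thr0.r1)
SC: 5 outcomes — {0/0, 0/1, 0/2, 1/1, 1/2}
TSO: 5 outcomes — {0/0, 0/1, 0/2, 1/1, 1/2}
PSO: 6 outcomes — {0/0, 0/1, 0/2, 1/0, 1/1, 1/2}
target 0/1 ∈ {SC,TSO,PSO}

SC:yes TSO:yes PSO:yes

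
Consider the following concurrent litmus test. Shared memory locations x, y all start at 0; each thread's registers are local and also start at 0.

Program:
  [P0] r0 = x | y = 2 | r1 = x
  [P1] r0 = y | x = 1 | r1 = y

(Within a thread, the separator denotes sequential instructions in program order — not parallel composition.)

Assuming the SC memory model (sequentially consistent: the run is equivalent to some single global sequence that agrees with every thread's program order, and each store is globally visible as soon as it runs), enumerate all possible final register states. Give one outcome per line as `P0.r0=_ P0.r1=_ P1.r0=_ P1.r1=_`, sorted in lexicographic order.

P0.r0=0 P0.r1=0 P1.r0=0 P1.r1=2
P0.r0=0 P0.r1=0 P1.r0=2 P1.r1=2
P0.r0=0 P0.r1=1 P1.r0=0 P1.r1=0
P0.r0=0 P0.r1=1 P1.r0=0 P1.r1=2
P0.r0=0 P0.r1=1 P1.r0=2 P1.r1=2
P0.r0=1 P0.r1=1 P1.r0=0 P1.r1=0
P0.r0=1 P0.r1=1 P1.r0=0 P1.r1=2

outcome vector order: (P0.r0,P0.r1,P1.r0,P1.r1)
|SC outcomes| = 7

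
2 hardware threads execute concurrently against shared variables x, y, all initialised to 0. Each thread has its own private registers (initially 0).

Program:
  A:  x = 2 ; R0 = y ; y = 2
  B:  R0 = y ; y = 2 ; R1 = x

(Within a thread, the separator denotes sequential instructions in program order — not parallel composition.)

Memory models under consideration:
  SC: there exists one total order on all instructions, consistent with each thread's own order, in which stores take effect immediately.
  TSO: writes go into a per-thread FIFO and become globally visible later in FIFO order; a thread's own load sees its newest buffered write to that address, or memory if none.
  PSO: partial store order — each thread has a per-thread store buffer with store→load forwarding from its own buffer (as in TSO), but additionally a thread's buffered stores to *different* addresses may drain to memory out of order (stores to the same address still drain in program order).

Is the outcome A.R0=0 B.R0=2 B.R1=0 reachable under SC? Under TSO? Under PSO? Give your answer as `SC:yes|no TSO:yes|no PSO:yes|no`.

SC:no TSO:no PSO:yes

outcome vector order: (A.R0,B.R0,B.R1)
SC (4): <0 0 2>; <0 2 2>; <2 0 0>; <2 0 2>
TSO (5): <0 0 0>; <0 0 2>; <0 2 2>; <2 0 0>; <2 0 2>
PSO (6): <0 0 0>; <0 0 2>; <0 2 0>; <0 2 2>; <2 0 0>; <2 0 2>
target <0 2 0> ∈ {PSO}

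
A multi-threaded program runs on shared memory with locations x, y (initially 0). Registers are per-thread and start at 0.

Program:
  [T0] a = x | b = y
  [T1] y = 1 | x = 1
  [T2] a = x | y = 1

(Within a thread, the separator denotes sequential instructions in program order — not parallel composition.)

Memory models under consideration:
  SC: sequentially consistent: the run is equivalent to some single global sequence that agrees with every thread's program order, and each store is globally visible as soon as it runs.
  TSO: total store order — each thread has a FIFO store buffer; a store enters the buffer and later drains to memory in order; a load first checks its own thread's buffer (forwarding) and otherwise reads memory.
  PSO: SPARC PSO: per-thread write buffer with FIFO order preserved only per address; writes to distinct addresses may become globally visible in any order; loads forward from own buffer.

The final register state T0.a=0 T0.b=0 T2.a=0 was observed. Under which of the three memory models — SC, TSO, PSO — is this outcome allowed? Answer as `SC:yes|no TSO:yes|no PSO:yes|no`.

outcome vector order: (T0.a,T0.b,T2.a)
SC (6): 000, 001, 010, 011, 110, 111
TSO (6): 000, 001, 010, 011, 110, 111
PSO (8): 000, 001, 010, 011, 100, 101, 110, 111
target 000 ∈ {SC,TSO,PSO}

SC:yes TSO:yes PSO:yes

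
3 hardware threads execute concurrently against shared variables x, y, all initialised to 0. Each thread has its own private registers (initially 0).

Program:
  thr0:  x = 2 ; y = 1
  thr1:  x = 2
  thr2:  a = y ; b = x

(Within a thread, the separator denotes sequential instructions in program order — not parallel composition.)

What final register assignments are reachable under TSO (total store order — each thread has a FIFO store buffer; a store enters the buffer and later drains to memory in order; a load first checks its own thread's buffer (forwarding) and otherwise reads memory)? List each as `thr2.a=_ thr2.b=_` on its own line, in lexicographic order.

thr2.a=0 thr2.b=0
thr2.a=0 thr2.b=2
thr2.a=1 thr2.b=2

outcome vector order: (thr2.a,thr2.b)
|TSO outcomes| = 3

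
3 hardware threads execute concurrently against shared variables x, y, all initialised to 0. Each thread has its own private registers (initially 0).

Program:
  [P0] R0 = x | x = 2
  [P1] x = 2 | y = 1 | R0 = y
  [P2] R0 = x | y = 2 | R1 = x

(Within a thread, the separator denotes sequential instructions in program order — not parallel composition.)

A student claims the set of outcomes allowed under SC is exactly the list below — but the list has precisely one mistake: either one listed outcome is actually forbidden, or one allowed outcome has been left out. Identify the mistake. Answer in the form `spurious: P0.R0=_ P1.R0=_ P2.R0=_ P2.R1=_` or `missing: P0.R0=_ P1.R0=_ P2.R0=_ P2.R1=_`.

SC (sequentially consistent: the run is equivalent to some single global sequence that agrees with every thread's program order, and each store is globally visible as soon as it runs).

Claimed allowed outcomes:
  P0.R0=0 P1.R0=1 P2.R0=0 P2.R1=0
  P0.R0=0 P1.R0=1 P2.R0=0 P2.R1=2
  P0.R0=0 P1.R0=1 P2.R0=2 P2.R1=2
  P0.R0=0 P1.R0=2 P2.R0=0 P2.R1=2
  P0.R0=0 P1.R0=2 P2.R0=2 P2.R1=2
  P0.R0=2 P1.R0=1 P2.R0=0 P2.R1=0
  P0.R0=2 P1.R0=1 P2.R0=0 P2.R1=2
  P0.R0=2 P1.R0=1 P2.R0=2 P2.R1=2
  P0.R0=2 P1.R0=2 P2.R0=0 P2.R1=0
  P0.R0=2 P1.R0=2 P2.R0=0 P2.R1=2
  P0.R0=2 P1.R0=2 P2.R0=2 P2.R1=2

spurious: P0.R0=2 P1.R0=2 P2.R0=0 P2.R1=0

outcome vector order: (P0.R0,P1.R0,P2.R0,P2.R1)
SC: 10 outcomes — {(0,1,0,0); (0,1,0,2); (0,1,2,2); (0,2,0,2); (0,2,2,2); (2,1,0,0); (2,1,0,2); (2,1,2,2); (2,2,0,2); (2,2,2,2)}
claimed∖SC = {(2,2,0,0)}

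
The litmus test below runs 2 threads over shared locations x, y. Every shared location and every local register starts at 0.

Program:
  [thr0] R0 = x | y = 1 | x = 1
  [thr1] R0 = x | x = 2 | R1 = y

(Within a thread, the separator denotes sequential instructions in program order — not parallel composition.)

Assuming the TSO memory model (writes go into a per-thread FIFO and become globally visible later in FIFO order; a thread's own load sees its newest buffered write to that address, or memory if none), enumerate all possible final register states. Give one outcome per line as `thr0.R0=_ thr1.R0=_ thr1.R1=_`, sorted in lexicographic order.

outcome vector order: (thr0.R0,thr1.R0,thr1.R1)
|TSO outcomes| = 5

thr0.R0=0 thr1.R0=0 thr1.R1=0
thr0.R0=0 thr1.R0=0 thr1.R1=1
thr0.R0=0 thr1.R0=1 thr1.R1=1
thr0.R0=2 thr1.R0=0 thr1.R1=0
thr0.R0=2 thr1.R0=0 thr1.R1=1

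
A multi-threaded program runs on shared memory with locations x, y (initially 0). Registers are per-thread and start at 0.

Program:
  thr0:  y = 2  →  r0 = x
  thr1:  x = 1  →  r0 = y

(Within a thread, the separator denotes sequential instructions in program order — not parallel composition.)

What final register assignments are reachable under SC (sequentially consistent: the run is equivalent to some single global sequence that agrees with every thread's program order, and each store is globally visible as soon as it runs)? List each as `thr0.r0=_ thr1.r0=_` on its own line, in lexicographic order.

outcome vector order: (thr0.r0,thr1.r0)
|SC outcomes| = 3

thr0.r0=0 thr1.r0=2
thr0.r0=1 thr1.r0=0
thr0.r0=1 thr1.r0=2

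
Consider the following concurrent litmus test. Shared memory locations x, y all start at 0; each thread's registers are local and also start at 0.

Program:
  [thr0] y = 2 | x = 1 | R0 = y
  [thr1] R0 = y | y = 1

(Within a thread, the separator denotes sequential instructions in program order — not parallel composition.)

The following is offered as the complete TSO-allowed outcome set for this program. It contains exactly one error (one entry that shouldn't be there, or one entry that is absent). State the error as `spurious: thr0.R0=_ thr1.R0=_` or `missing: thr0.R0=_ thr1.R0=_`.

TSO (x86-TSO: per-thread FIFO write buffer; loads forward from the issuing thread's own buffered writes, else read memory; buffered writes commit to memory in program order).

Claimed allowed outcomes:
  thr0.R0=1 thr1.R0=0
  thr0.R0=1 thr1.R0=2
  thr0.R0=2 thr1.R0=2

outcome vector order: (thr0.R0,thr1.R0)
[TSO] allowed = {(1,0), (1,2), (2,0), (2,2)}
TSO∖claimed = {(2,0)}

missing: thr0.R0=2 thr1.R0=0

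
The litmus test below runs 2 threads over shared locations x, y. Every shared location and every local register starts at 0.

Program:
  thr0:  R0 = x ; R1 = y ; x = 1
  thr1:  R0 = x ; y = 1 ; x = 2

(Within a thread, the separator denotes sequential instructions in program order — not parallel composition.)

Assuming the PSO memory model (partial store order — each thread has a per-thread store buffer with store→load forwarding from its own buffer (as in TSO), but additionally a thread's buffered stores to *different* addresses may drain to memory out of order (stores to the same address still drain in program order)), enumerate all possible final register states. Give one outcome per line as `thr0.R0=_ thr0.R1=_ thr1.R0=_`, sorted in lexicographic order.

thr0.R0=0 thr0.R1=0 thr1.R0=0
thr0.R0=0 thr0.R1=0 thr1.R0=1
thr0.R0=0 thr0.R1=1 thr1.R0=0
thr0.R0=2 thr0.R1=0 thr1.R0=0
thr0.R0=2 thr0.R1=1 thr1.R0=0

outcome vector order: (thr0.R0,thr0.R1,thr1.R0)
|PSO outcomes| = 5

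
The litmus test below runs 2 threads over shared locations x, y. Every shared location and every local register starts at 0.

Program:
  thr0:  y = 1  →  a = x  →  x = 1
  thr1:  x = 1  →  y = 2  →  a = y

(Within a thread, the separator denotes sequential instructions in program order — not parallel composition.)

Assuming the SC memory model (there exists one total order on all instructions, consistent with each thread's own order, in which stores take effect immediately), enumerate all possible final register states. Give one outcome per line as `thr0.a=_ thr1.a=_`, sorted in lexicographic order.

thr0.a=0 thr1.a=2
thr0.a=1 thr1.a=1
thr0.a=1 thr1.a=2

outcome vector order: (thr0.a,thr1.a)
|SC outcomes| = 3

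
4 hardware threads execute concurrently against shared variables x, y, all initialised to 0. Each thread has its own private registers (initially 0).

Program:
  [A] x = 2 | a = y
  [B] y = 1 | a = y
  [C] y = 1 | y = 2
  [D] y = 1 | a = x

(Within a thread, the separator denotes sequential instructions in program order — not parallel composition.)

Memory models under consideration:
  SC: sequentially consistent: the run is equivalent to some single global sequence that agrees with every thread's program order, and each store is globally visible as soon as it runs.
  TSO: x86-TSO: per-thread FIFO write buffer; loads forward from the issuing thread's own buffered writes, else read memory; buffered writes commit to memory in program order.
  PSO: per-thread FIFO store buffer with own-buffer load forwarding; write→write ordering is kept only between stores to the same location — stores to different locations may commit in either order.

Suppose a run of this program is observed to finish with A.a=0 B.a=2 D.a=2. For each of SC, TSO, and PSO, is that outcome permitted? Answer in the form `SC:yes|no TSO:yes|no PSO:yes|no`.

outcome vector order: (A.a,B.a,D.a)
under SC → 0/1/2; 0/2/2; 1/1/0; 1/1/2; 1/2/0; 1/2/2; 2/1/0; 2/1/2; 2/2/0; 2/2/2
under TSO → 0/1/0; 0/1/2; 0/2/0; 0/2/2; 1/1/0; 1/1/2; 1/2/0; 1/2/2; 2/1/0; 2/1/2; 2/2/0; 2/2/2
under PSO → 0/1/0; 0/1/2; 0/2/0; 0/2/2; 1/1/0; 1/1/2; 1/2/0; 1/2/2; 2/1/0; 2/1/2; 2/2/0; 2/2/2
target 0/2/2 ∈ {SC,TSO,PSO}

SC:yes TSO:yes PSO:yes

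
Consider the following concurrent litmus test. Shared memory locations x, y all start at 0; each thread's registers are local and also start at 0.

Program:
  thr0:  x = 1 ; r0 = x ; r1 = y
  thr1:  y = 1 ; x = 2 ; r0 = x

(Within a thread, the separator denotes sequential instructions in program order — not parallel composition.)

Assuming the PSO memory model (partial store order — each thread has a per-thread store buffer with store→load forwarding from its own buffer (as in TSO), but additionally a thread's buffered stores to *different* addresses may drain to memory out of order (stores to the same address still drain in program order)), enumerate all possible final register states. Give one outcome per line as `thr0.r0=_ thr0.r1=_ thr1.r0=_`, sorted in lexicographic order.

outcome vector order: (thr0.r0,thr0.r1,thr1.r0)
|PSO outcomes| = 6

thr0.r0=1 thr0.r1=0 thr1.r0=1
thr0.r0=1 thr0.r1=0 thr1.r0=2
thr0.r0=1 thr0.r1=1 thr1.r0=1
thr0.r0=1 thr0.r1=1 thr1.r0=2
thr0.r0=2 thr0.r1=0 thr1.r0=2
thr0.r0=2 thr0.r1=1 thr1.r0=2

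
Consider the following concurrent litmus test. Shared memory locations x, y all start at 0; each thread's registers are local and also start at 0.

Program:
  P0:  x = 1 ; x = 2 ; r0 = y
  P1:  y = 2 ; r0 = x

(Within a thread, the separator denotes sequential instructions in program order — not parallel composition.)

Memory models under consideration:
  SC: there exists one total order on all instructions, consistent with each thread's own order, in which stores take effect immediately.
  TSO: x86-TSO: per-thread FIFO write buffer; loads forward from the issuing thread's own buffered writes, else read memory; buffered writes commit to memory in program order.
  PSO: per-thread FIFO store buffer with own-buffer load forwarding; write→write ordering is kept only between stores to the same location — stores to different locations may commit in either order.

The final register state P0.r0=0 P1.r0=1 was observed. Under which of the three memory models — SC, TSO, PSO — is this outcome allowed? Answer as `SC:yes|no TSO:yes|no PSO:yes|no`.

SC:no TSO:yes PSO:yes

outcome vector order: (P0.r0,P1.r0)
under SC → 0/2 2/0 2/1 2/2
under TSO → 0/0 0/1 0/2 2/0 2/1 2/2
under PSO → 0/0 0/1 0/2 2/0 2/1 2/2
target 0/1 ∈ {TSO,PSO}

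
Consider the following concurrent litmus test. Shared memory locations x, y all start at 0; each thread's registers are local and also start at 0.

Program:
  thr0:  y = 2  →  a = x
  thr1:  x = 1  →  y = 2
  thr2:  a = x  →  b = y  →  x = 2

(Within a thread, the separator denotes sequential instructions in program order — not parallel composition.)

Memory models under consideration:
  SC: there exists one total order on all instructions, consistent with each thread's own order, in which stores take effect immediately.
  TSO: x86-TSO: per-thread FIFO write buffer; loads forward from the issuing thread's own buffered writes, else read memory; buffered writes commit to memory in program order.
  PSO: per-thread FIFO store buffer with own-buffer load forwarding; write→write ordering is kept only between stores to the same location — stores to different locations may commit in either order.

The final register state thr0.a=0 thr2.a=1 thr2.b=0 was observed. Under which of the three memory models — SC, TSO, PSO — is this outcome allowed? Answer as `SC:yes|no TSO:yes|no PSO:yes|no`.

outcome vector order: (thr0.a,thr2.a,thr2.b)
[SC] allowed = {0/0/0 0/0/2 0/1/2 1/0/0 1/0/2 1/1/0 1/1/2 2/0/0 2/0/2 2/1/0 2/1/2}
[TSO] allowed = {0/0/0 0/0/2 0/1/0 0/1/2 1/0/0 1/0/2 1/1/0 1/1/2 2/0/0 2/0/2 2/1/0 2/1/2}
[PSO] allowed = {0/0/0 0/0/2 0/1/0 0/1/2 1/0/0 1/0/2 1/1/0 1/1/2 2/0/0 2/0/2 2/1/0 2/1/2}
target 0/1/0 ∈ {TSO,PSO}

SC:no TSO:yes PSO:yes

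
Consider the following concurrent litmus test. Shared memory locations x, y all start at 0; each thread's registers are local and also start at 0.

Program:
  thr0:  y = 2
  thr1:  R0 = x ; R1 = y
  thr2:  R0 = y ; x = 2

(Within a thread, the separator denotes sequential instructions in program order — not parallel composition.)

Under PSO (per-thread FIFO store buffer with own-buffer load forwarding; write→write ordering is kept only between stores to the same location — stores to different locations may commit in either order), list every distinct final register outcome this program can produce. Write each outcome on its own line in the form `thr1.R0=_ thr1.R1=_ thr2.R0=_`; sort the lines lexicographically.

thr1.R0=0 thr1.R1=0 thr2.R0=0
thr1.R0=0 thr1.R1=0 thr2.R0=2
thr1.R0=0 thr1.R1=2 thr2.R0=0
thr1.R0=0 thr1.R1=2 thr2.R0=2
thr1.R0=2 thr1.R1=0 thr2.R0=0
thr1.R0=2 thr1.R1=2 thr2.R0=0
thr1.R0=2 thr1.R1=2 thr2.R0=2

outcome vector order: (thr1.R0,thr1.R1,thr2.R0)
|PSO outcomes| = 7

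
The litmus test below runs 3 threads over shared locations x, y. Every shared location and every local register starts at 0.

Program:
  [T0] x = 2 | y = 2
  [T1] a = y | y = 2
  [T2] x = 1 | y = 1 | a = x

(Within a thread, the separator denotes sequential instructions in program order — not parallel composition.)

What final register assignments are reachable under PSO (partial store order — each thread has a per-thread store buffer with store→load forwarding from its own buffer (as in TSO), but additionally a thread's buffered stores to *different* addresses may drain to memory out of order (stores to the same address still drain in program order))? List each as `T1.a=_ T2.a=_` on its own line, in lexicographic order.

T1.a=0 T2.a=1
T1.a=0 T2.a=2
T1.a=1 T2.a=1
T1.a=1 T2.a=2
T1.a=2 T2.a=1
T1.a=2 T2.a=2

outcome vector order: (T1.a,T2.a)
|PSO outcomes| = 6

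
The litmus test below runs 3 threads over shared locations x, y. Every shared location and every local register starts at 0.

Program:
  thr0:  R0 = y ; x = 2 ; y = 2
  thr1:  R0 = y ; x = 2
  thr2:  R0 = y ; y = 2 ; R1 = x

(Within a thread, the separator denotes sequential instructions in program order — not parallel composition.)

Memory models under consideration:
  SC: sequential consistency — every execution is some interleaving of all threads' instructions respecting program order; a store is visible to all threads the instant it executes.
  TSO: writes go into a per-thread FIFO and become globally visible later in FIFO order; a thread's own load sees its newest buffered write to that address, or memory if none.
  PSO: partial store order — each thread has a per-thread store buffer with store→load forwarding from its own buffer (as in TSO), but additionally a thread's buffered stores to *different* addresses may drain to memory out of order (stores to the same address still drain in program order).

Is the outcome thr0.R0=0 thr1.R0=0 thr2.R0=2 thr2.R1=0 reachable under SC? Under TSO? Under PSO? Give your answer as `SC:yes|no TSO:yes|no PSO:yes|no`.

SC:no TSO:no PSO:yes

outcome vector order: (thr0.R0,thr1.R0,thr2.R0,thr2.R1)
SC: 10 outcomes — {<0 0 0 0> <0 0 0 2> <0 0 2 2> <0 2 0 0> <0 2 0 2> <0 2 2 2> <2 0 0 0> <2 0 0 2> <2 2 0 0> <2 2 0 2>}
TSO: 10 outcomes — {<0 0 0 0> <0 0 0 2> <0 0 2 2> <0 2 0 0> <0 2 0 2> <0 2 2 2> <2 0 0 0> <2 0 0 2> <2 2 0 0> <2 2 0 2>}
PSO: 12 outcomes — {<0 0 0 0> <0 0 0 2> <0 0 2 0> <0 0 2 2> <0 2 0 0> <0 2 0 2> <0 2 2 0> <0 2 2 2> <2 0 0 0> <2 0 0 2> <2 2 0 0> <2 2 0 2>}
target <0 0 2 0> ∈ {PSO}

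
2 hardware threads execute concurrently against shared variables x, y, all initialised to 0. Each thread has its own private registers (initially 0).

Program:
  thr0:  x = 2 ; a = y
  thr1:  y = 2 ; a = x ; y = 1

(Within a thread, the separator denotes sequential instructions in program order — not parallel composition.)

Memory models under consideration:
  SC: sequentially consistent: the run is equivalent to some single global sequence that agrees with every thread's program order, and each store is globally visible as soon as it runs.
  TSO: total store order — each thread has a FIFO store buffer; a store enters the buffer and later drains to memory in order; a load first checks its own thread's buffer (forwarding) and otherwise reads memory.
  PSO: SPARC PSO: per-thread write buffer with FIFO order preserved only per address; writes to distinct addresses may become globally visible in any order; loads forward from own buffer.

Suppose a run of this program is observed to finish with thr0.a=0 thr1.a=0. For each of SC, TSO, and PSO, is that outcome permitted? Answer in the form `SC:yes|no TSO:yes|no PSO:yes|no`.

outcome vector order: (thr0.a,thr1.a)
[SC] allowed = {0/2; 1/0; 1/2; 2/0; 2/2}
[TSO] allowed = {0/0; 0/2; 1/0; 1/2; 2/0; 2/2}
[PSO] allowed = {0/0; 0/2; 1/0; 1/2; 2/0; 2/2}
target 0/0 ∈ {TSO,PSO}

SC:no TSO:yes PSO:yes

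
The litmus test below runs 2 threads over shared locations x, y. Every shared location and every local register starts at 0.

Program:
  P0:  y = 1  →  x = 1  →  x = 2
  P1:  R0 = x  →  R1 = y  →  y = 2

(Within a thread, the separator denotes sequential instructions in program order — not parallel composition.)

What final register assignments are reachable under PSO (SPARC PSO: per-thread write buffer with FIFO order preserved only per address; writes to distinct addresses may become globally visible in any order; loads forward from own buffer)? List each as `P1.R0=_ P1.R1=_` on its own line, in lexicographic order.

P1.R0=0 P1.R1=0
P1.R0=0 P1.R1=1
P1.R0=1 P1.R1=0
P1.R0=1 P1.R1=1
P1.R0=2 P1.R1=0
P1.R0=2 P1.R1=1

outcome vector order: (P1.R0,P1.R1)
|PSO outcomes| = 6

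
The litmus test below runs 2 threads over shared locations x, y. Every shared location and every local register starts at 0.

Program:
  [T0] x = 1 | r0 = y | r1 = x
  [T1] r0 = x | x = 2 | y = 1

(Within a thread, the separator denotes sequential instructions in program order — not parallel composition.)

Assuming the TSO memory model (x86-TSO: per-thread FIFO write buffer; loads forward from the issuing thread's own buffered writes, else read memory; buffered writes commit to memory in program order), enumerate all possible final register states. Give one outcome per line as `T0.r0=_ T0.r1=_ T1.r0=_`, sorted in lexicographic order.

T0.r0=0 T0.r1=1 T1.r0=0
T0.r0=0 T0.r1=1 T1.r0=1
T0.r0=0 T0.r1=2 T1.r0=0
T0.r0=0 T0.r1=2 T1.r0=1
T0.r0=1 T0.r1=1 T1.r0=0
T0.r0=1 T0.r1=2 T1.r0=0
T0.r0=1 T0.r1=2 T1.r0=1

outcome vector order: (T0.r0,T0.r1,T1.r0)
|TSO outcomes| = 7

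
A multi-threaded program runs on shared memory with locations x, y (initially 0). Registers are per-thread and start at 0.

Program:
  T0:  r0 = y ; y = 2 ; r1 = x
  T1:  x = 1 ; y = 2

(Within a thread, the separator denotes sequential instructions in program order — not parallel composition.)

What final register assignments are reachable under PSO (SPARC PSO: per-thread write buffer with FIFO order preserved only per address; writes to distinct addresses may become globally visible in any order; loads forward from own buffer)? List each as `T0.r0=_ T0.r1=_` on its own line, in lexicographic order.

outcome vector order: (T0.r0,T0.r1)
|PSO outcomes| = 4

T0.r0=0 T0.r1=0
T0.r0=0 T0.r1=1
T0.r0=2 T0.r1=0
T0.r0=2 T0.r1=1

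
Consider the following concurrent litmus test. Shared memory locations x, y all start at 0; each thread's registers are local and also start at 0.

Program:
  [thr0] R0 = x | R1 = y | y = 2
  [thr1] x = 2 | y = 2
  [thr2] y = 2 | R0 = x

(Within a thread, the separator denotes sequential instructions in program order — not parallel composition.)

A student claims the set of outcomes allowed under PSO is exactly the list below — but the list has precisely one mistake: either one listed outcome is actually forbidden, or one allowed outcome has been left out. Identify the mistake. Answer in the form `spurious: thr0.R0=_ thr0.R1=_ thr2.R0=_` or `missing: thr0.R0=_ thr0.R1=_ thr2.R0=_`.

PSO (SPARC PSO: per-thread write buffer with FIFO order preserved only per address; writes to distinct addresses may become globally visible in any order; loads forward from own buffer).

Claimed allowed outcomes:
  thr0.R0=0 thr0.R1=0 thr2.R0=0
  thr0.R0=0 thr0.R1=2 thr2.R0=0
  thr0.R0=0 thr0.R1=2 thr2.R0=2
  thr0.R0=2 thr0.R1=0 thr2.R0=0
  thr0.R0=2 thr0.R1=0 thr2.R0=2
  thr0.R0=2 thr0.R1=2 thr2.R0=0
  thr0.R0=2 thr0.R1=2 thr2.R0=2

outcome vector order: (thr0.R0,thr0.R1,thr2.R0)
[PSO] allowed = {0/0/0, 0/0/2, 0/2/0, 0/2/2, 2/0/0, 2/0/2, 2/2/0, 2/2/2}
PSO∖claimed = {0/0/2}

missing: thr0.R0=0 thr0.R1=0 thr2.R0=2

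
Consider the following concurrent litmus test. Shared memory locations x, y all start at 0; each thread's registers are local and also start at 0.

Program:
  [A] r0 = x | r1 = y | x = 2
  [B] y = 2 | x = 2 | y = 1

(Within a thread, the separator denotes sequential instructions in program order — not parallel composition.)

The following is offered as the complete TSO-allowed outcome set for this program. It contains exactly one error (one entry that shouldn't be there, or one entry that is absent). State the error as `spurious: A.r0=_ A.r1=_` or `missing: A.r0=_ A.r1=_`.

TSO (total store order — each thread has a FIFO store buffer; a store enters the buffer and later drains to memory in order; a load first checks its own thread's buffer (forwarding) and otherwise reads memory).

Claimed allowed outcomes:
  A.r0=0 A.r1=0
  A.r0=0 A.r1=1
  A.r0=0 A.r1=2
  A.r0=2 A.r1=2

outcome vector order: (A.r0,A.r1)
TSO (5): 0/0; 0/1; 0/2; 2/1; 2/2
TSO∖claimed = {2/1}

missing: A.r0=2 A.r1=1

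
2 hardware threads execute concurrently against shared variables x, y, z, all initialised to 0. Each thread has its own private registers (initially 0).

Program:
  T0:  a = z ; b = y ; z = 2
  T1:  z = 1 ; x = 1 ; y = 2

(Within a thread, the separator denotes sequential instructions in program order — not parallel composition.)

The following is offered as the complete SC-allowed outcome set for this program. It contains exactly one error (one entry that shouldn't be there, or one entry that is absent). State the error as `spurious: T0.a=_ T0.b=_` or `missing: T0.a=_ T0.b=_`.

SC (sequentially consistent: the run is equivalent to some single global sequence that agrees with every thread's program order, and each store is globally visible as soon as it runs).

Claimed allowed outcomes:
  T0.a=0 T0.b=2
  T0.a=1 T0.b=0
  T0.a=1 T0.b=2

outcome vector order: (T0.a,T0.b)
[SC] allowed = {<0 0> <0 2> <1 0> <1 2>}
SC∖claimed = {<0 0>}

missing: T0.a=0 T0.b=0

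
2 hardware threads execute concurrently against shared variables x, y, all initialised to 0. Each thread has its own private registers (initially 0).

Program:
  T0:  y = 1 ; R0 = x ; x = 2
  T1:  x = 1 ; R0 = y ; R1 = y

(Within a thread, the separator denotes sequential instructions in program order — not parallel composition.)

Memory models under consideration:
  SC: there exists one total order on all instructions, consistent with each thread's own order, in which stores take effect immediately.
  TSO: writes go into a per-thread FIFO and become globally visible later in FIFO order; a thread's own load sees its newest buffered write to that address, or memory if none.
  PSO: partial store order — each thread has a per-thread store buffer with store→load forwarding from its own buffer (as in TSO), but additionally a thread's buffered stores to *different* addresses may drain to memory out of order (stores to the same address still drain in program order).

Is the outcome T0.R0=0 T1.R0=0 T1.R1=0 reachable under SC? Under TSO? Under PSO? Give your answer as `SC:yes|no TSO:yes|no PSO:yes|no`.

SC:no TSO:yes PSO:yes

outcome vector order: (T0.R0,T1.R0,T1.R1)
[SC] allowed = {0/1/1 1/0/0 1/0/1 1/1/1}
[TSO] allowed = {0/0/0 0/0/1 0/1/1 1/0/0 1/0/1 1/1/1}
[PSO] allowed = {0/0/0 0/0/1 0/1/1 1/0/0 1/0/1 1/1/1}
target 0/0/0 ∈ {TSO,PSO}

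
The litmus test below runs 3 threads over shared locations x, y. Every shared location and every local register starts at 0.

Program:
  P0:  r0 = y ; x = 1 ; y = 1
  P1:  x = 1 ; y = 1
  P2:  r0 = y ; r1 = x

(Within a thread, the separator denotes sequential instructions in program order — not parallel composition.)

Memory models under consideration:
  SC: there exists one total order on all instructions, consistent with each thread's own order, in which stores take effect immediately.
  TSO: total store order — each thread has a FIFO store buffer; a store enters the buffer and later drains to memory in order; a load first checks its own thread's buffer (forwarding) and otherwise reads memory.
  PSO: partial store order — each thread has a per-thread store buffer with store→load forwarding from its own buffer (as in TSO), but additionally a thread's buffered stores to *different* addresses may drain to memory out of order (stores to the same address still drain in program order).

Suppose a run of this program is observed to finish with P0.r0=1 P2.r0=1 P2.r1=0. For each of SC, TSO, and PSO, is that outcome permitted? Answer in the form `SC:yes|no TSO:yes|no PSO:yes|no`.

outcome vector order: (P0.r0,P2.r0,P2.r1)
SC: 6 outcomes — {0/0/0; 0/0/1; 0/1/1; 1/0/0; 1/0/1; 1/1/1}
TSO: 6 outcomes — {0/0/0; 0/0/1; 0/1/1; 1/0/0; 1/0/1; 1/1/1}
PSO: 8 outcomes — {0/0/0; 0/0/1; 0/1/0; 0/1/1; 1/0/0; 1/0/1; 1/1/0; 1/1/1}
target 1/1/0 ∈ {PSO}

SC:no TSO:no PSO:yes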